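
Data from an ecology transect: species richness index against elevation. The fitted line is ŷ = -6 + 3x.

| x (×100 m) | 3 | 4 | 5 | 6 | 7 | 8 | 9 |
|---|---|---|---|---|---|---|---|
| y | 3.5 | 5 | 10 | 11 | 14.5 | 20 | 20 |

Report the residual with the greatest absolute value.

x=3: ŷ = -6 + 3·3 = 3; e = 3.5 − 3 = 0.5
x=4: ŷ = -6 + 3·4 = 6; e = 5 − 6 = -1
x=5: ŷ = -6 + 3·5 = 9; e = 10 − 9 = 1
x=6: ŷ = -6 + 3·6 = 12; e = 11 − 12 = -1
x=7: ŷ = -6 + 3·7 = 15; e = 14.5 − 15 = -0.5
x=8: ŷ = -6 + 3·8 = 18; e = 20 − 18 = 2
x=9: ŷ = -6 + 3·9 = 21; e = 20 − 21 = -1
Largest |e| is 2 at x = 8, residual 2.

e = 2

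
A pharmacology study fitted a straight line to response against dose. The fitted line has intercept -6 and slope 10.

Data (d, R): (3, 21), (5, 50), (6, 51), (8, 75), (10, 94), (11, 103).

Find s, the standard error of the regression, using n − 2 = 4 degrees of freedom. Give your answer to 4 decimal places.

s = 3.7417

d=3: R̂ = -6 + 10·3 = 24; e = 21 − 24 = -3
d=5: R̂ = -6 + 10·5 = 44; e = 50 − 44 = 6
d=6: R̂ = -6 + 10·6 = 54; e = 51 − 54 = -3
d=8: R̂ = -6 + 10·8 = 74; e = 75 − 74 = 1
d=10: R̂ = -6 + 10·10 = 94; e = 94 − 94 = 0
d=11: R̂ = -6 + 10·11 = 104; e = 103 − 104 = -1
SSE = 9 + 36 + 9 + 1 + 0 + 1 = 56
s = √(56/4) = √14 ≈ 3.7417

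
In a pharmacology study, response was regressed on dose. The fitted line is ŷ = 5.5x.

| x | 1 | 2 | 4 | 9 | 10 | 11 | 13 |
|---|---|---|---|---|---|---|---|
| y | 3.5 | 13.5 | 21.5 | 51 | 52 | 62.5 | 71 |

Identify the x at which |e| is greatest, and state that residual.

x=1: ŷ = 5.5·1 = 5.5; e = 3.5 − 5.5 = -2
x=2: ŷ = 5.5·2 = 11; e = 13.5 − 11 = 2.5
x=4: ŷ = 5.5·4 = 22; e = 21.5 − 22 = -0.5
x=9: ŷ = 5.5·9 = 49.5; e = 51 − 49.5 = 1.5
x=10: ŷ = 5.5·10 = 55; e = 52 − 55 = -3
x=11: ŷ = 5.5·11 = 60.5; e = 62.5 − 60.5 = 2
x=13: ŷ = 5.5·13 = 71.5; e = 71 − 71.5 = -0.5
Largest |e| is 3 at x = 10, residual -3.

x = 10, e = -3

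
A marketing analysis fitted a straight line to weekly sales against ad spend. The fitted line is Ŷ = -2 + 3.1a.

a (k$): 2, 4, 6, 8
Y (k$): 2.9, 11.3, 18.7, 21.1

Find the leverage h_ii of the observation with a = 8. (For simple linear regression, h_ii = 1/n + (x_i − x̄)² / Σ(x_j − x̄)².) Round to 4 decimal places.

ā = (2 + 4 + 6 + 8)/4 = 5
Σ(a − ā)² = 9 + 1 + 1 + 9 = 20
h = 1/4 + (3)²/20 = 0.25 + 0.45 = 0.7000

h = 0.7000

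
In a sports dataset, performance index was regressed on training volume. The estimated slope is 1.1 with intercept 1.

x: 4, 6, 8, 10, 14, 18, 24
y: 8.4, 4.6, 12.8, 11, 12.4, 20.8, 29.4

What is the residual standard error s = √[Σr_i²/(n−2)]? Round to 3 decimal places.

x=4: ŷ = 1 + 1.1·4 = 5.4; r = 8.4 − 5.4 = 3
x=6: ŷ = 1 + 1.1·6 = 7.6; r = 4.6 − 7.6 = -3
x=8: ŷ = 1 + 1.1·8 = 9.8; r = 12.8 − 9.8 = 3
x=10: ŷ = 1 + 1.1·10 = 12; r = 11 − 12 = -1
x=14: ŷ = 1 + 1.1·14 = 16.4; r = 12.4 − 16.4 = -4
x=18: ŷ = 1 + 1.1·18 = 20.8; r = 20.8 − 20.8 = 0
x=24: ŷ = 1 + 1.1·24 = 27.4; r = 29.4 − 27.4 = 2
SSE = 9 + 9 + 9 + 1 + 16 + 0 + 4 = 48
s = √(48/5) = √9.6 ≈ 3.098

s = 3.098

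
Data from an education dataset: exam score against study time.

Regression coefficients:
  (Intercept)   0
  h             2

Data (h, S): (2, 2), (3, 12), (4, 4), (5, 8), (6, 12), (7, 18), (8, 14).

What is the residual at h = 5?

r = -2

Ŝ = 2·5 = 10
r = 8 − 10 = -2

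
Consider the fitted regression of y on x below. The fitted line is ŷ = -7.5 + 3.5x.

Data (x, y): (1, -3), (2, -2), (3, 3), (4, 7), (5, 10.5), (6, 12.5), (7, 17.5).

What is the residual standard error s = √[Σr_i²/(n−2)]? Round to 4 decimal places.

s = 1.0000

x=1: ŷ = -7.5 + 3.5·1 = -4; r = -3 − (-4) = 1
x=2: ŷ = -7.5 + 3.5·2 = -0.5; r = -2 − (-0.5) = -1.5
x=3: ŷ = -7.5 + 3.5·3 = 3; r = 3 − 3 = 0
x=4: ŷ = -7.5 + 3.5·4 = 6.5; r = 7 − 6.5 = 0.5
x=5: ŷ = -7.5 + 3.5·5 = 10; r = 10.5 − 10 = 0.5
x=6: ŷ = -7.5 + 3.5·6 = 13.5; r = 12.5 − 13.5 = -1
x=7: ŷ = -7.5 + 3.5·7 = 17; r = 17.5 − 17 = 0.5
SSE = 1 + 2.25 + 0 + 0.25 + 0.25 + 1 + 0.25 = 5
s = √(5/5) = √1 ≈ 1.0000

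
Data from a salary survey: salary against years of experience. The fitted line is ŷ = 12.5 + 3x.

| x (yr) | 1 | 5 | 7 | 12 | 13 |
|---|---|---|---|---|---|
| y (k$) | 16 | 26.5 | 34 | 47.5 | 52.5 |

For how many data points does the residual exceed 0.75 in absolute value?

3

x=1: ŷ = 12.5 + 3·1 = 15.5; r = 16 − 15.5 = 0.5
x=5: ŷ = 12.5 + 3·5 = 27.5; r = 26.5 − 27.5 = -1
x=7: ŷ = 12.5 + 3·7 = 33.5; r = 34 − 33.5 = 0.5
x=12: ŷ = 12.5 + 3·12 = 48.5; r = 47.5 − 48.5 = -1
x=13: ŷ = 12.5 + 3·13 = 51.5; r = 52.5 − 51.5 = 1
|r| > 0.75: x=5 (|r|=1), x=12 (|r|=1), x=13 (|r|=1) → 3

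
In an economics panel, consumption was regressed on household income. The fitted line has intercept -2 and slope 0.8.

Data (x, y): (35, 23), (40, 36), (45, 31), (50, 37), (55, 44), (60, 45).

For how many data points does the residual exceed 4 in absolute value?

1

x=35: ŷ = -2 + 0.8·35 = 26; r = 23 − 26 = -3
x=40: ŷ = -2 + 0.8·40 = 30; r = 36 − 30 = 6
x=45: ŷ = -2 + 0.8·45 = 34; r = 31 − 34 = -3
x=50: ŷ = -2 + 0.8·50 = 38; r = 37 − 38 = -1
x=55: ŷ = -2 + 0.8·55 = 42; r = 44 − 42 = 2
x=60: ŷ = -2 + 0.8·60 = 46; r = 45 − 46 = -1
|r| > 4: x=40 (|r|=6) → 1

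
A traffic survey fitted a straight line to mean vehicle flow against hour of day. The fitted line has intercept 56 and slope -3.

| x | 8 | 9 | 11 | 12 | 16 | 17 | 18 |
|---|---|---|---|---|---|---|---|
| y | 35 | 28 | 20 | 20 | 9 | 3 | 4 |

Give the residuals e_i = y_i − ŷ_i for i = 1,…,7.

3, -1, -3, 0, 1, -2, 2

x=8: ŷ = 56 − 3·8 = 32; e = 35 − 32 = 3
x=9: ŷ = 56 − 3·9 = 29; e = 28 − 29 = -1
x=11: ŷ = 56 − 3·11 = 23; e = 20 − 23 = -3
x=12: ŷ = 56 − 3·12 = 20; e = 20 − 20 = 0
x=16: ŷ = 56 − 3·16 = 8; e = 9 − 8 = 1
x=17: ŷ = 56 − 3·17 = 5; e = 3 − 5 = -2
x=18: ŷ = 56 − 3·18 = 2; e = 4 − 2 = 2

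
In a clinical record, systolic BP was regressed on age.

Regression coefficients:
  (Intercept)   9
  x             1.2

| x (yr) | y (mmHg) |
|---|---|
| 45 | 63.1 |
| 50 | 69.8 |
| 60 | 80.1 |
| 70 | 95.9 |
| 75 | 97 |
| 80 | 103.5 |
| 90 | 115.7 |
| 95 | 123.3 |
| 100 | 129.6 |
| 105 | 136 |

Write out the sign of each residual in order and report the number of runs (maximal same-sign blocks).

5 runs

x=45: ŷ = 9 + 1.2·45 = 63; e = 63.1 − 63 = 0.1
x=50: ŷ = 9 + 1.2·50 = 69; e = 69.8 − 69 = 0.8
x=60: ŷ = 9 + 1.2·60 = 81; e = 80.1 − 81 = -0.9
x=70: ŷ = 9 + 1.2·70 = 93; e = 95.9 − 93 = 2.9
x=75: ŷ = 9 + 1.2·75 = 99; e = 97 − 99 = -2
x=80: ŷ = 9 + 1.2·80 = 105; e = 103.5 − 105 = -1.5
x=90: ŷ = 9 + 1.2·90 = 117; e = 115.7 − 117 = -1.3
x=95: ŷ = 9 + 1.2·95 = 123; e = 123.3 − 123 = 0.3
x=100: ŷ = 9 + 1.2·100 = 129; e = 129.6 − 129 = 0.6
x=105: ŷ = 9 + 1.2·105 = 135; e = 136 − 135 = 1
Signs: + + − + − − − + + +
Runs: +×2, −×1, +×1, −×3, +×3 → 5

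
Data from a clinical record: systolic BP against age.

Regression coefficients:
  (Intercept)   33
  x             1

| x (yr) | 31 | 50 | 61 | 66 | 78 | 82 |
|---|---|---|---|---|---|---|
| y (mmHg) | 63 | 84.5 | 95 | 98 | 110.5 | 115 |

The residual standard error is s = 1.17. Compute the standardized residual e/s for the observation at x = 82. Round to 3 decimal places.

ŷ = 33 + 82 = 115
e = 115 − 115 = 0
e/s = 0 / 1.17 = 0.000

0.000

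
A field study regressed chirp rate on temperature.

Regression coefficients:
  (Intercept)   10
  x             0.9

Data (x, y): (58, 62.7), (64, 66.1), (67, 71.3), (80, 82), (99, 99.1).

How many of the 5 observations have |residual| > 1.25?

x=58: ŷ = 10 + 0.9·58 = 62.2; e = 62.7 − 62.2 = 0.5
x=64: ŷ = 10 + 0.9·64 = 67.6; e = 66.1 − 67.6 = -1.5
x=67: ŷ = 10 + 0.9·67 = 70.3; e = 71.3 − 70.3 = 1
x=80: ŷ = 10 + 0.9·80 = 82; e = 82 − 82 = 0
x=99: ŷ = 10 + 0.9·99 = 99.1; e = 99.1 − 99.1 = 0
|e| > 1.25: x=64 (|e|=1.5) → 1

1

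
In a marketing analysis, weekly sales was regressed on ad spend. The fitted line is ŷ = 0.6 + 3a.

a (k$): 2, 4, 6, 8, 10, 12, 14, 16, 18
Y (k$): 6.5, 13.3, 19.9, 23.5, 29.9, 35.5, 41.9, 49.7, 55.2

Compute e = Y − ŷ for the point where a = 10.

ŷ = 0.6 + 3·10 = 30.6
e = 29.9 − 30.6 = -0.7

e = -0.7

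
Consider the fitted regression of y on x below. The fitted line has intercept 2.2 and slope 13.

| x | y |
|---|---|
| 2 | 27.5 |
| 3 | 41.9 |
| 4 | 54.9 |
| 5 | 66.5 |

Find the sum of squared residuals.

SSE = 1.96

x=2: ŷ = 2.2 + 13·2 = 28.2; r = 27.5 − 28.2 = -0.7
x=3: ŷ = 2.2 + 13·3 = 41.2; r = 41.9 − 41.2 = 0.7
x=4: ŷ = 2.2 + 13·4 = 54.2; r = 54.9 − 54.2 = 0.7
x=5: ŷ = 2.2 + 13·5 = 67.2; r = 66.5 − 67.2 = -0.7
SSE = 0.49 + 0.49 + 0.49 + 0.49 = 1.96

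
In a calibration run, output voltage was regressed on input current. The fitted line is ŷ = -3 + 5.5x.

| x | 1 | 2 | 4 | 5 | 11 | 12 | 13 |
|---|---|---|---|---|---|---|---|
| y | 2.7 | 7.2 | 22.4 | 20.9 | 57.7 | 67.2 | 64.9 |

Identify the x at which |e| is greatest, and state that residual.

x = 12, e = 4.2

x=1: ŷ = -3 + 5.5·1 = 2.5; e = 2.7 − 2.5 = 0.2
x=2: ŷ = -3 + 5.5·2 = 8; e = 7.2 − 8 = -0.8
x=4: ŷ = -3 + 5.5·4 = 19; e = 22.4 − 19 = 3.4
x=5: ŷ = -3 + 5.5·5 = 24.5; e = 20.9 − 24.5 = -3.6
x=11: ŷ = -3 + 5.5·11 = 57.5; e = 57.7 − 57.5 = 0.2
x=12: ŷ = -3 + 5.5·12 = 63; e = 67.2 − 63 = 4.2
x=13: ŷ = -3 + 5.5·13 = 68.5; e = 64.9 − 68.5 = -3.6
Largest |e| is 4.2 at x = 12, residual 4.2.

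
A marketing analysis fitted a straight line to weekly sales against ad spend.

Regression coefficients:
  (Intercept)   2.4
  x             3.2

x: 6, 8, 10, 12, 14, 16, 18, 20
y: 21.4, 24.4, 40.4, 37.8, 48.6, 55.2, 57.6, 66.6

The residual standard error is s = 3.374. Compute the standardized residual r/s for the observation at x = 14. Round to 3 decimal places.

0.415

ŷ = 2.4 + 3.2·14 = 47.2
r = 48.6 − 47.2 = 1.4
r/s = 1.4 / 3.374 = 0.415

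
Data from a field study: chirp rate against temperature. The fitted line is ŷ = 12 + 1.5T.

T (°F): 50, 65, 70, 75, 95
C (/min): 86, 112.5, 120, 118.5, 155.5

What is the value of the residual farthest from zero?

T=50: ŷ = 12 + 1.5·50 = 87; r = 86 − 87 = -1
T=65: ŷ = 12 + 1.5·65 = 109.5; r = 112.5 − 109.5 = 3
T=70: ŷ = 12 + 1.5·70 = 117; r = 120 − 117 = 3
T=75: ŷ = 12 + 1.5·75 = 124.5; r = 118.5 − 124.5 = -6
T=95: ŷ = 12 + 1.5·95 = 154.5; r = 155.5 − 154.5 = 1
Largest |r| is 6 at T = 75, residual -6.

r = -6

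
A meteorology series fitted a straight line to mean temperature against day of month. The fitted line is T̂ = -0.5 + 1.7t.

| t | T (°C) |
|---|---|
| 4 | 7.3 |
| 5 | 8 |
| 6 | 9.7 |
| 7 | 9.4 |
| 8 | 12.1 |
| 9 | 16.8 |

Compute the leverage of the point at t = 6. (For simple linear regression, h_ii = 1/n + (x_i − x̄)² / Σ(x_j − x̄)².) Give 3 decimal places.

h = 0.181

t̄ = (4 + 5 + 6 + 7 + 8 + 9)/6 = 6.5
Σ(t − t̄)² = 6.25 + 2.25 + 0.25 + 0.25 + 2.25 + 6.25 = 17.5
h = 1/6 + (-0.5)²/17.5 = 0.166667 + 0.0142857 = 0.181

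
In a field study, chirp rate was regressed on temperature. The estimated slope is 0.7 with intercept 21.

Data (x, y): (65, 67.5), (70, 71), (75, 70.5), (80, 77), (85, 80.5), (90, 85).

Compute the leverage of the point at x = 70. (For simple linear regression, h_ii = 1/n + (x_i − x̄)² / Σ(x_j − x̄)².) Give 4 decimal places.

x̄ = (65 + 70 + 75 + 80 + 85 + 90)/6 = 77.5
Σ(x − x̄)² = 156.25 + 56.25 + 6.25 + 6.25 + 56.25 + 156.25 = 437.5
h = 1/6 + (-7.5)²/437.5 = 0.166667 + 0.128571 = 0.2952

h = 0.2952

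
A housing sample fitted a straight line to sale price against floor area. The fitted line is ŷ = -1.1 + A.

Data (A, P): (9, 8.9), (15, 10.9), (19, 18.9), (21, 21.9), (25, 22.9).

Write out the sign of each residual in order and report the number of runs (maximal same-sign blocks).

A=9: ŷ = -1.1 + 9 = 7.9; r = 8.9 − 7.9 = 1
A=15: ŷ = -1.1 + 15 = 13.9; r = 10.9 − 13.9 = -3
A=19: ŷ = -1.1 + 19 = 17.9; r = 18.9 − 17.9 = 1
A=21: ŷ = -1.1 + 21 = 19.9; r = 21.9 − 19.9 = 2
A=25: ŷ = -1.1 + 25 = 23.9; r = 22.9 − 23.9 = -1
Signs: + − + + −
Runs: +×1, −×1, +×2, −×1 → 4

4 runs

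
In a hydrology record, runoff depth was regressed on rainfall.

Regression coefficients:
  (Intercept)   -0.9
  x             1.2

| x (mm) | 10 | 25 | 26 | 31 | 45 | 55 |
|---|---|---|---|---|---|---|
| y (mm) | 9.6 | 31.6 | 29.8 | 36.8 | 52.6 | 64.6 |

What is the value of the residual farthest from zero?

e = 2.5

x=10: ŷ = -0.9 + 1.2·10 = 11.1; e = 9.6 − 11.1 = -1.5
x=25: ŷ = -0.9 + 1.2·25 = 29.1; e = 31.6 − 29.1 = 2.5
x=26: ŷ = -0.9 + 1.2·26 = 30.3; e = 29.8 − 30.3 = -0.5
x=31: ŷ = -0.9 + 1.2·31 = 36.3; e = 36.8 − 36.3 = 0.5
x=45: ŷ = -0.9 + 1.2·45 = 53.1; e = 52.6 − 53.1 = -0.5
x=55: ŷ = -0.9 + 1.2·55 = 65.1; e = 64.6 − 65.1 = -0.5
Largest |e| is 2.5 at x = 25, residual 2.5.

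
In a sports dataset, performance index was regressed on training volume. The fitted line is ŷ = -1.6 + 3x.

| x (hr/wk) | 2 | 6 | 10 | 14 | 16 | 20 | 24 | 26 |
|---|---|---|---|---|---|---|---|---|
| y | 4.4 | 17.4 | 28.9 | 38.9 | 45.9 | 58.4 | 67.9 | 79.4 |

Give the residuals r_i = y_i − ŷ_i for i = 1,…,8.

x=2: ŷ = -1.6 + 3·2 = 4.4; r = 4.4 − 4.4 = 0
x=6: ŷ = -1.6 + 3·6 = 16.4; r = 17.4 − 16.4 = 1
x=10: ŷ = -1.6 + 3·10 = 28.4; r = 28.9 − 28.4 = 0.5
x=14: ŷ = -1.6 + 3·14 = 40.4; r = 38.9 − 40.4 = -1.5
x=16: ŷ = -1.6 + 3·16 = 46.4; r = 45.9 − 46.4 = -0.5
x=20: ŷ = -1.6 + 3·20 = 58.4; r = 58.4 − 58.4 = 0
x=24: ŷ = -1.6 + 3·24 = 70.4; r = 67.9 − 70.4 = -2.5
x=26: ŷ = -1.6 + 3·26 = 76.4; r = 79.4 − 76.4 = 3

0, 1, 0.5, -1.5, -0.5, 0, -2.5, 3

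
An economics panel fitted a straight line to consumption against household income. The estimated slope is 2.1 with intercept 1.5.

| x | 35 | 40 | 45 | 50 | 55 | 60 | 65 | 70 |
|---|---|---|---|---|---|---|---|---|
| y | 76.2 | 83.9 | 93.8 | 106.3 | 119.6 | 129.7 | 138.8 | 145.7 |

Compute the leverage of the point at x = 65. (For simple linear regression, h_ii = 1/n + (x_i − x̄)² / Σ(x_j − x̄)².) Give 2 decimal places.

x̄ = (35 + 40 + 45 + 50 + 55 + 60 + 65 + 70)/8 = 52.5
Σ(x − x̄)² = 306.25 + 156.25 + 56.25 + 6.25 + 6.25 + 56.25 + 156.25 + 306.25 = 1050
h = 1/8 + (12.5)²/1050 = 0.125 + 0.14881 = 0.27

h = 0.27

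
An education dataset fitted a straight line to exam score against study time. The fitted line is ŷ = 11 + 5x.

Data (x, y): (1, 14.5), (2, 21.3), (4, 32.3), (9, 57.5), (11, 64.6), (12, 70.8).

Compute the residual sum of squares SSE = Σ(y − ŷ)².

SSE = 8.28

x=1: ŷ = 11 + 5·1 = 16; e = 14.5 − 16 = -1.5
x=2: ŷ = 11 + 5·2 = 21; e = 21.3 − 21 = 0.3
x=4: ŷ = 11 + 5·4 = 31; e = 32.3 − 31 = 1.3
x=9: ŷ = 11 + 5·9 = 56; e = 57.5 − 56 = 1.5
x=11: ŷ = 11 + 5·11 = 66; e = 64.6 − 66 = -1.4
x=12: ŷ = 11 + 5·12 = 71; e = 70.8 − 71 = -0.2
SSE = 2.25 + 0.09 + 1.69 + 2.25 + 1.96 + 0.04 = 8.28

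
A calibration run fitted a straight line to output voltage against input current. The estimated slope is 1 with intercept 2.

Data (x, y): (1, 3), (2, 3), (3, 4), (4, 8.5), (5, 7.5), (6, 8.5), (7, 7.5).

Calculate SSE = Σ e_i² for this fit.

x=1: ŷ = 2 + 1 = 3; e = 3 − 3 = 0
x=2: ŷ = 2 + 2 = 4; e = 3 − 4 = -1
x=3: ŷ = 2 + 3 = 5; e = 4 − 5 = -1
x=4: ŷ = 2 + 4 = 6; e = 8.5 − 6 = 2.5
x=5: ŷ = 2 + 5 = 7; e = 7.5 − 7 = 0.5
x=6: ŷ = 2 + 6 = 8; e = 8.5 − 8 = 0.5
x=7: ŷ = 2 + 7 = 9; e = 7.5 − 9 = -1.5
SSE = 0 + 1 + 1 + 6.25 + 0.25 + 0.25 + 2.25 = 11

SSE = 11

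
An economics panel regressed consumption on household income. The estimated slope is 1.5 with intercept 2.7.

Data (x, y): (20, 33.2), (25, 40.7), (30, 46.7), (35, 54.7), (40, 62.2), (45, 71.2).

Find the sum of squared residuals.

SSE = 3

x=20: ŷ = 2.7 + 1.5·20 = 32.7; r = 33.2 − 32.7 = 0.5
x=25: ŷ = 2.7 + 1.5·25 = 40.2; r = 40.7 − 40.2 = 0.5
x=30: ŷ = 2.7 + 1.5·30 = 47.7; r = 46.7 − 47.7 = -1
x=35: ŷ = 2.7 + 1.5·35 = 55.2; r = 54.7 − 55.2 = -0.5
x=40: ŷ = 2.7 + 1.5·40 = 62.7; r = 62.2 − 62.7 = -0.5
x=45: ŷ = 2.7 + 1.5·45 = 70.2; r = 71.2 − 70.2 = 1
SSE = 0.25 + 0.25 + 1 + 0.25 + 0.25 + 1 = 3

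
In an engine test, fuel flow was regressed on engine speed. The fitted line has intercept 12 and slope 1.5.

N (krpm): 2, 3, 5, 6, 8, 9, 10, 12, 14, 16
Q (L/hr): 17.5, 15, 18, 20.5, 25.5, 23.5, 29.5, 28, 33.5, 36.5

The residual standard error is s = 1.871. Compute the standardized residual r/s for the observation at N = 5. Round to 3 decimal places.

-0.802

ŷ = 12 + 1.5·5 = 19.5
r = 18 − 19.5 = -1.5
r/s = -1.5 / 1.871 = -0.802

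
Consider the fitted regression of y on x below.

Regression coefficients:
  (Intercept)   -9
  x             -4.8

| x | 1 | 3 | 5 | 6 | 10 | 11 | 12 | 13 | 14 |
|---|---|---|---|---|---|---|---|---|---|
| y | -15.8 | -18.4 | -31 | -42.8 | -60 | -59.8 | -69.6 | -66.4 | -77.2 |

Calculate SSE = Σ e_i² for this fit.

x=1: ŷ = -9 − 4.8·1 = -13.8; e = -15.8 − (-13.8) = -2
x=3: ŷ = -9 − 4.8·3 = -23.4; e = -18.4 − (-23.4) = 5
x=5: ŷ = -9 − 4.8·5 = -33; e = -31 − (-33) = 2
x=6: ŷ = -9 − 4.8·6 = -37.8; e = -42.8 − (-37.8) = -5
x=10: ŷ = -9 − 4.8·10 = -57; e = -60 − (-57) = -3
x=11: ŷ = -9 − 4.8·11 = -61.8; e = -59.8 − (-61.8) = 2
x=12: ŷ = -9 − 4.8·12 = -66.6; e = -69.6 − (-66.6) = -3
x=13: ŷ = -9 − 4.8·13 = -71.4; e = -66.4 − (-71.4) = 5
x=14: ŷ = -9 − 4.8·14 = -76.2; e = -77.2 − (-76.2) = -1
SSE = 4 + 25 + 4 + 25 + 9 + 4 + 9 + 25 + 1 = 106

SSE = 106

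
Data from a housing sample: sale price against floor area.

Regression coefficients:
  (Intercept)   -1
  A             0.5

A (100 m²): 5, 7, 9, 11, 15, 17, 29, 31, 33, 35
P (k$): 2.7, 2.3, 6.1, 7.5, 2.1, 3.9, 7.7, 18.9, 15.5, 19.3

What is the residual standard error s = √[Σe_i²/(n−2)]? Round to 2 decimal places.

A=5: ŷ = -1 + 0.5·5 = 1.5; e = 2.7 − 1.5 = 1.2
A=7: ŷ = -1 + 0.5·7 = 2.5; e = 2.3 − 2.5 = -0.2
A=9: ŷ = -1 + 0.5·9 = 3.5; e = 6.1 − 3.5 = 2.6
A=11: ŷ = -1 + 0.5·11 = 4.5; e = 7.5 − 4.5 = 3
A=15: ŷ = -1 + 0.5·15 = 6.5; e = 2.1 − 6.5 = -4.4
A=17: ŷ = -1 + 0.5·17 = 7.5; e = 3.9 − 7.5 = -3.6
A=29: ŷ = -1 + 0.5·29 = 13.5; e = 7.7 − 13.5 = -5.8
A=31: ŷ = -1 + 0.5·31 = 14.5; e = 18.9 − 14.5 = 4.4
A=33: ŷ = -1 + 0.5·33 = 15.5; e = 15.5 − 15.5 = 0
A=35: ŷ = -1 + 0.5·35 = 16.5; e = 19.3 − 16.5 = 2.8
SSE = 1.44 + 0.04 + 6.76 + 9 + 19.36 + 12.96 + 33.64 + 19.36 + 0 + 7.84 = 110.4
s = √(110.4/8) = √13.8 ≈ 3.71

s = 3.71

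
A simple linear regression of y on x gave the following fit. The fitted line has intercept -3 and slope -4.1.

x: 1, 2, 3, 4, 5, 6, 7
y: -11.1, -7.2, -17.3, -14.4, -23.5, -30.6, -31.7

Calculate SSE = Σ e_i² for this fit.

x=1: ŷ = -3 − 4.1·1 = -7.1; e = -11.1 − (-7.1) = -4
x=2: ŷ = -3 − 4.1·2 = -11.2; e = -7.2 − (-11.2) = 4
x=3: ŷ = -3 − 4.1·3 = -15.3; e = -17.3 − (-15.3) = -2
x=4: ŷ = -3 − 4.1·4 = -19.4; e = -14.4 − (-19.4) = 5
x=5: ŷ = -3 − 4.1·5 = -23.5; e = -23.5 − (-23.5) = 0
x=6: ŷ = -3 − 4.1·6 = -27.6; e = -30.6 − (-27.6) = -3
x=7: ŷ = -3 − 4.1·7 = -31.7; e = -31.7 − (-31.7) = 0
SSE = 16 + 16 + 4 + 25 + 0 + 9 + 0 = 70

SSE = 70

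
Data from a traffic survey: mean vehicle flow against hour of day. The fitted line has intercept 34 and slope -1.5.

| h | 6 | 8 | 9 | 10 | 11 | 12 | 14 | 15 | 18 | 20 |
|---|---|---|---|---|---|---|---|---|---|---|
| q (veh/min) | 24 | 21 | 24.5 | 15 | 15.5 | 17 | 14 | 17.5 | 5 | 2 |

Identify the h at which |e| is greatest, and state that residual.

h = 15, e = 6

h=6: q̂ = 34 − 1.5·6 = 25; e = 24 − 25 = -1
h=8: q̂ = 34 − 1.5·8 = 22; e = 21 − 22 = -1
h=9: q̂ = 34 − 1.5·9 = 20.5; e = 24.5 − 20.5 = 4
h=10: q̂ = 34 − 1.5·10 = 19; e = 15 − 19 = -4
h=11: q̂ = 34 − 1.5·11 = 17.5; e = 15.5 − 17.5 = -2
h=12: q̂ = 34 − 1.5·12 = 16; e = 17 − 16 = 1
h=14: q̂ = 34 − 1.5·14 = 13; e = 14 − 13 = 1
h=15: q̂ = 34 − 1.5·15 = 11.5; e = 17.5 − 11.5 = 6
h=18: q̂ = 34 − 1.5·18 = 7; e = 5 − 7 = -2
h=20: q̂ = 34 − 1.5·20 = 4; e = 2 − 4 = -2
Largest |e| is 6 at h = 15, residual 6.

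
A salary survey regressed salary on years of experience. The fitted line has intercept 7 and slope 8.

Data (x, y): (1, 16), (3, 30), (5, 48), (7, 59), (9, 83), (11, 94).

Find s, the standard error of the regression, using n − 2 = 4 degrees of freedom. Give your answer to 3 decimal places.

s = 3.000

x=1: ŷ = 7 + 8·1 = 15; r = 16 − 15 = 1
x=3: ŷ = 7 + 8·3 = 31; r = 30 − 31 = -1
x=5: ŷ = 7 + 8·5 = 47; r = 48 − 47 = 1
x=7: ŷ = 7 + 8·7 = 63; r = 59 − 63 = -4
x=9: ŷ = 7 + 8·9 = 79; r = 83 − 79 = 4
x=11: ŷ = 7 + 8·11 = 95; r = 94 − 95 = -1
SSE = 1 + 1 + 1 + 16 + 16 + 1 = 36
s = √(36/4) = √9 ≈ 3.000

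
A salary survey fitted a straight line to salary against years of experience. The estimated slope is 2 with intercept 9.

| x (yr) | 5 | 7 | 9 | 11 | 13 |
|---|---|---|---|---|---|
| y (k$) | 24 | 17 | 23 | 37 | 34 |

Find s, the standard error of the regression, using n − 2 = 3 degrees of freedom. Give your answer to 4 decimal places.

x=5: ŷ = 9 + 2·5 = 19; e = 24 − 19 = 5
x=7: ŷ = 9 + 2·7 = 23; e = 17 − 23 = -6
x=9: ŷ = 9 + 2·9 = 27; e = 23 − 27 = -4
x=11: ŷ = 9 + 2·11 = 31; e = 37 − 31 = 6
x=13: ŷ = 9 + 2·13 = 35; e = 34 − 35 = -1
SSE = 25 + 36 + 16 + 36 + 1 = 114
s = √(114/3) = √38 ≈ 6.1644

s = 6.1644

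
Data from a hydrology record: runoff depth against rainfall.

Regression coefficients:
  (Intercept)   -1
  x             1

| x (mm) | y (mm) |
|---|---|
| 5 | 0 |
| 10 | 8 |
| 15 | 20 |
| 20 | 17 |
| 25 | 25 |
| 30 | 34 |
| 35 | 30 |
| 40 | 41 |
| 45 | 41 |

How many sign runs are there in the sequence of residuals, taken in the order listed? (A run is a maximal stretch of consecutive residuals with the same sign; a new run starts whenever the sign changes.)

7 runs

x=5: ŷ = -1 + 5 = 4; e = 0 − 4 = -4
x=10: ŷ = -1 + 10 = 9; e = 8 − 9 = -1
x=15: ŷ = -1 + 15 = 14; e = 20 − 14 = 6
x=20: ŷ = -1 + 20 = 19; e = 17 − 19 = -2
x=25: ŷ = -1 + 25 = 24; e = 25 − 24 = 1
x=30: ŷ = -1 + 30 = 29; e = 34 − 29 = 5
x=35: ŷ = -1 + 35 = 34; e = 30 − 34 = -4
x=40: ŷ = -1 + 40 = 39; e = 41 − 39 = 2
x=45: ŷ = -1 + 45 = 44; e = 41 − 44 = -3
Signs: − − + − + + − + −
Runs: −×2, +×1, −×1, +×2, −×1, +×1, −×1 → 7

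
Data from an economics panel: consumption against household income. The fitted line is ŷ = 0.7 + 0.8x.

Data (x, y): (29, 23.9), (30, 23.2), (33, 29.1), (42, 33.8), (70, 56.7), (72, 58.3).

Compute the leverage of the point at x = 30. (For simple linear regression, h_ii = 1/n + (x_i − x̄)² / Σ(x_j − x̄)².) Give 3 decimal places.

h = 0.296

x̄ = (29 + 30 + 33 + 42 + 70 + 72)/6 = 46
Σ(x − x̄)² = 289 + 256 + 169 + 16 + 576 + 676 = 1982
h = 1/6 + (-16)²/1982 = 0.166667 + 0.129162 = 0.296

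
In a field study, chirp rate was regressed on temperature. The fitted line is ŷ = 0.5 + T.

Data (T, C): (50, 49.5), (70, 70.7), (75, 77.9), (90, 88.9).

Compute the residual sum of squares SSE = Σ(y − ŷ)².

T=50: ŷ = 0.5 + 50 = 50.5; e = 49.5 − 50.5 = -1
T=70: ŷ = 0.5 + 70 = 70.5; e = 70.7 − 70.5 = 0.2
T=75: ŷ = 0.5 + 75 = 75.5; e = 77.9 − 75.5 = 2.4
T=90: ŷ = 0.5 + 90 = 90.5; e = 88.9 − 90.5 = -1.6
SSE = 1 + 0.04 + 5.76 + 2.56 = 9.36

SSE = 9.36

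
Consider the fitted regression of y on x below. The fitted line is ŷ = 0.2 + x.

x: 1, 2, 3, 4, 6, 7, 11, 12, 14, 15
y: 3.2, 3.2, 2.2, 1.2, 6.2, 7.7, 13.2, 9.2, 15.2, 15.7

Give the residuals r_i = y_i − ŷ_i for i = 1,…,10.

x=1: ŷ = 0.2 + 1 = 1.2; r = 3.2 − 1.2 = 2
x=2: ŷ = 0.2 + 2 = 2.2; r = 3.2 − 2.2 = 1
x=3: ŷ = 0.2 + 3 = 3.2; r = 2.2 − 3.2 = -1
x=4: ŷ = 0.2 + 4 = 4.2; r = 1.2 − 4.2 = -3
x=6: ŷ = 0.2 + 6 = 6.2; r = 6.2 − 6.2 = 0
x=7: ŷ = 0.2 + 7 = 7.2; r = 7.7 − 7.2 = 0.5
x=11: ŷ = 0.2 + 11 = 11.2; r = 13.2 − 11.2 = 2
x=12: ŷ = 0.2 + 12 = 12.2; r = 9.2 − 12.2 = -3
x=14: ŷ = 0.2 + 14 = 14.2; r = 15.2 − 14.2 = 1
x=15: ŷ = 0.2 + 15 = 15.2; r = 15.7 − 15.2 = 0.5

2, 1, -1, -3, 0, 0.5, 2, -3, 1, 0.5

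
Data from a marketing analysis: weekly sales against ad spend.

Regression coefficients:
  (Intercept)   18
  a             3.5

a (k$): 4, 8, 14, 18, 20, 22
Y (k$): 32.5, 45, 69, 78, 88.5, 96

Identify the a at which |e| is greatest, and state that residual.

a=4: Ŷ = 18 + 3.5·4 = 32; e = 32.5 − 32 = 0.5
a=8: Ŷ = 18 + 3.5·8 = 46; e = 45 − 46 = -1
a=14: Ŷ = 18 + 3.5·14 = 67; e = 69 − 67 = 2
a=18: Ŷ = 18 + 3.5·18 = 81; e = 78 − 81 = -3
a=20: Ŷ = 18 + 3.5·20 = 88; e = 88.5 − 88 = 0.5
a=22: Ŷ = 18 + 3.5·22 = 95; e = 96 − 95 = 1
Largest |e| is 3 at a = 18, residual -3.

a = 18, e = -3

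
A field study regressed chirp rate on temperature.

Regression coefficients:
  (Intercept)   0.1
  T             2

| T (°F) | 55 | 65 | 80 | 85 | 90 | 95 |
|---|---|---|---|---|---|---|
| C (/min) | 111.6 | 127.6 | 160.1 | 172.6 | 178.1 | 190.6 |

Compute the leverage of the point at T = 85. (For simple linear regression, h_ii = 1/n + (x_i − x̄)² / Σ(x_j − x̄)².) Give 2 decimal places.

h = 0.20

T̄ = (55 + 65 + 80 + 85 + 90 + 95)/6 = 78.3333
Σ(T − T̄)² = 544.444 + 177.778 + 2.77778 + 44.4444 + 136.111 + 277.778 = 1183.33
h = 1/6 + (6.66667)²/1183.33 = 0.166667 + 0.0375587 = 0.20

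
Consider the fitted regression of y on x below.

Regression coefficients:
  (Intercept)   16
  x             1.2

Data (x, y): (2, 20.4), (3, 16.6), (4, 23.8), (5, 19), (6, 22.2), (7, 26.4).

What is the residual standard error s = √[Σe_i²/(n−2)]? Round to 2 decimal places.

s = 3.00

x=2: ŷ = 16 + 1.2·2 = 18.4; e = 20.4 − 18.4 = 2
x=3: ŷ = 16 + 1.2·3 = 19.6; e = 16.6 − 19.6 = -3
x=4: ŷ = 16 + 1.2·4 = 20.8; e = 23.8 − 20.8 = 3
x=5: ŷ = 16 + 1.2·5 = 22; e = 19 − 22 = -3
x=6: ŷ = 16 + 1.2·6 = 23.2; e = 22.2 − 23.2 = -1
x=7: ŷ = 16 + 1.2·7 = 24.4; e = 26.4 − 24.4 = 2
SSE = 4 + 9 + 9 + 9 + 1 + 4 = 36
s = √(36/4) = √9 ≈ 3.00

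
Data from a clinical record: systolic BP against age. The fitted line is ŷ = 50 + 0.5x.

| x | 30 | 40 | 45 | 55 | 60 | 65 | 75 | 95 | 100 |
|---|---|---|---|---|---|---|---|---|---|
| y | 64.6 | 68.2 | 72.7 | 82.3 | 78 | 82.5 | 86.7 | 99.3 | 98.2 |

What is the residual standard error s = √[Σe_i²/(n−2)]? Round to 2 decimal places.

s = 2.32

x=30: ŷ = 50 + 0.5·30 = 65; e = 64.6 − 65 = -0.4
x=40: ŷ = 50 + 0.5·40 = 70; e = 68.2 − 70 = -1.8
x=45: ŷ = 50 + 0.5·45 = 72.5; e = 72.7 − 72.5 = 0.2
x=55: ŷ = 50 + 0.5·55 = 77.5; e = 82.3 − 77.5 = 4.8
x=60: ŷ = 50 + 0.5·60 = 80; e = 78 − 80 = -2
x=65: ŷ = 50 + 0.5·65 = 82.5; e = 82.5 − 82.5 = 0
x=75: ŷ = 50 + 0.5·75 = 87.5; e = 86.7 − 87.5 = -0.8
x=95: ŷ = 50 + 0.5·95 = 97.5; e = 99.3 − 97.5 = 1.8
x=100: ŷ = 50 + 0.5·100 = 100; e = 98.2 − 100 = -1.8
SSE = 0.16 + 3.24 + 0.04 + 23.04 + 4 + 0 + 0.64 + 3.24 + 3.24 = 37.6
s = √(37.6/7) = √5.37143 ≈ 2.32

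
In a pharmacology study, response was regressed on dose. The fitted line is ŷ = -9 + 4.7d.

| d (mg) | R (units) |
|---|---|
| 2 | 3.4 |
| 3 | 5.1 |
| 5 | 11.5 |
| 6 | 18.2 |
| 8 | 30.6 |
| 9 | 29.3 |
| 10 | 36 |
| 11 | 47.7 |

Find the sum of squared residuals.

d=2: ŷ = -9 + 4.7·2 = 0.4; e = 3.4 − 0.4 = 3
d=3: ŷ = -9 + 4.7·3 = 5.1; e = 5.1 − 5.1 = 0
d=5: ŷ = -9 + 4.7·5 = 14.5; e = 11.5 − 14.5 = -3
d=6: ŷ = -9 + 4.7·6 = 19.2; e = 18.2 − 19.2 = -1
d=8: ŷ = -9 + 4.7·8 = 28.6; e = 30.6 − 28.6 = 2
d=9: ŷ = -9 + 4.7·9 = 33.3; e = 29.3 − 33.3 = -4
d=10: ŷ = -9 + 4.7·10 = 38; e = 36 − 38 = -2
d=11: ŷ = -9 + 4.7·11 = 42.7; e = 47.7 − 42.7 = 5
SSE = 9 + 0 + 9 + 1 + 4 + 16 + 4 + 25 = 68

SSE = 68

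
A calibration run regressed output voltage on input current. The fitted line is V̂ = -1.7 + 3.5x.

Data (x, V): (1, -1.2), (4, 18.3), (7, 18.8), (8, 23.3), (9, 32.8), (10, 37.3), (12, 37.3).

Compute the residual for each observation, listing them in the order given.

x=1: V̂ = -1.7 + 3.5·1 = 1.8; e = -1.2 − 1.8 = -3
x=4: V̂ = -1.7 + 3.5·4 = 12.3; e = 18.3 − 12.3 = 6
x=7: V̂ = -1.7 + 3.5·7 = 22.8; e = 18.8 − 22.8 = -4
x=8: V̂ = -1.7 + 3.5·8 = 26.3; e = 23.3 − 26.3 = -3
x=9: V̂ = -1.7 + 3.5·9 = 29.8; e = 32.8 − 29.8 = 3
x=10: V̂ = -1.7 + 3.5·10 = 33.3; e = 37.3 − 33.3 = 4
x=12: V̂ = -1.7 + 3.5·12 = 40.3; e = 37.3 − 40.3 = -3

-3, 6, -4, -3, 3, 4, -3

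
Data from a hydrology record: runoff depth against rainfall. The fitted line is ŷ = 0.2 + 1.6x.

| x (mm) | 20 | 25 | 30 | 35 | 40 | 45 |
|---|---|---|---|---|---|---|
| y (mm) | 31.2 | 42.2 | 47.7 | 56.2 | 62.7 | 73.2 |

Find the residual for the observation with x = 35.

ŷ = 0.2 + 1.6·35 = 56.2
e = 56.2 − 56.2 = 0

e = 0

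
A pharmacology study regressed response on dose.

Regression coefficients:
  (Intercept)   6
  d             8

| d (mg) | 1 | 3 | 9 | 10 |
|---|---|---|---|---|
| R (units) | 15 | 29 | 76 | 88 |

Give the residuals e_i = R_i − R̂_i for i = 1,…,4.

1, -1, -2, 2

d=1: R̂ = 6 + 8·1 = 14; e = 15 − 14 = 1
d=3: R̂ = 6 + 8·3 = 30; e = 29 − 30 = -1
d=9: R̂ = 6 + 8·9 = 78; e = 76 − 78 = -2
d=10: R̂ = 6 + 8·10 = 86; e = 88 − 86 = 2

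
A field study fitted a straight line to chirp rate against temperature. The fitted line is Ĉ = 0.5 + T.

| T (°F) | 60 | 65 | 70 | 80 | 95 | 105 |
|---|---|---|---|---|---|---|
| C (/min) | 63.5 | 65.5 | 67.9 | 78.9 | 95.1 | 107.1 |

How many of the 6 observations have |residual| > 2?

T=60: Ĉ = 0.5 + 60 = 60.5; r = 63.5 − 60.5 = 3
T=65: Ĉ = 0.5 + 65 = 65.5; r = 65.5 − 65.5 = 0
T=70: Ĉ = 0.5 + 70 = 70.5; r = 67.9 − 70.5 = -2.6
T=80: Ĉ = 0.5 + 80 = 80.5; r = 78.9 − 80.5 = -1.6
T=95: Ĉ = 0.5 + 95 = 95.5; r = 95.1 − 95.5 = -0.4
T=105: Ĉ = 0.5 + 105 = 105.5; r = 107.1 − 105.5 = 1.6
|r| > 2: T=60 (|r|=3), T=70 (|r|=2.6) → 2

2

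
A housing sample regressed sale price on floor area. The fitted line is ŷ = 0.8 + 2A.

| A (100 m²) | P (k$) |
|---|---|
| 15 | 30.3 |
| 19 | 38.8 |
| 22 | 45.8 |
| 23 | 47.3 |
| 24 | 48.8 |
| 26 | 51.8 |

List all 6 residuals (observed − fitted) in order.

A=15: ŷ = 0.8 + 2·15 = 30.8; e = 30.3 − 30.8 = -0.5
A=19: ŷ = 0.8 + 2·19 = 38.8; e = 38.8 − 38.8 = 0
A=22: ŷ = 0.8 + 2·22 = 44.8; e = 45.8 − 44.8 = 1
A=23: ŷ = 0.8 + 2·23 = 46.8; e = 47.3 − 46.8 = 0.5
A=24: ŷ = 0.8 + 2·24 = 48.8; e = 48.8 − 48.8 = 0
A=26: ŷ = 0.8 + 2·26 = 52.8; e = 51.8 − 52.8 = -1

-0.5, 0, 1, 0.5, 0, -1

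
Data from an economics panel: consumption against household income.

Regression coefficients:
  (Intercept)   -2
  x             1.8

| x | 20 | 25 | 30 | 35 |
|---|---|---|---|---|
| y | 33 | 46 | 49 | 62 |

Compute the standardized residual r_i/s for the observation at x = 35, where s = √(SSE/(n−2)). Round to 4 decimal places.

x=20: ŷ = -2 + 1.8·20 = 34; r = 33 − 34 = -1
x=25: ŷ = -2 + 1.8·25 = 43; r = 46 − 43 = 3
x=30: ŷ = -2 + 1.8·30 = 52; r = 49 − 52 = -3
x=35: ŷ = -2 + 1.8·35 = 61; r = 62 − 61 = 1
SSE = 1 + 9 + 9 + 1 = 20
s = √(20/2) = 3.16228
r/s = 1 / 3.16228 = 0.3162

0.3162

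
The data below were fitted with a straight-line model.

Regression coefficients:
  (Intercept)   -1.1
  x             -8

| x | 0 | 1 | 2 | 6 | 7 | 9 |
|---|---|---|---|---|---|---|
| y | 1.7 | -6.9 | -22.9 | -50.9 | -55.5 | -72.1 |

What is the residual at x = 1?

ŷ = -1.1 − 8·1 = -9.1
r = -6.9 − (-9.1) = 2.2

r = 2.2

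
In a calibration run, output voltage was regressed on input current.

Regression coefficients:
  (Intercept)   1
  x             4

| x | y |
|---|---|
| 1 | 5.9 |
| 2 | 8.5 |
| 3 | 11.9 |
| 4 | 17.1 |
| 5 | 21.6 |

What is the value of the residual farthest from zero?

x=1: ŷ = 1 + 4·1 = 5; r = 5.9 − 5 = 0.9
x=2: ŷ = 1 + 4·2 = 9; r = 8.5 − 9 = -0.5
x=3: ŷ = 1 + 4·3 = 13; r = 11.9 − 13 = -1.1
x=4: ŷ = 1 + 4·4 = 17; r = 17.1 − 17 = 0.1
x=5: ŷ = 1 + 4·5 = 21; r = 21.6 − 21 = 0.6
Largest |r| is 1.1 at x = 3, residual -1.1.

r = -1.1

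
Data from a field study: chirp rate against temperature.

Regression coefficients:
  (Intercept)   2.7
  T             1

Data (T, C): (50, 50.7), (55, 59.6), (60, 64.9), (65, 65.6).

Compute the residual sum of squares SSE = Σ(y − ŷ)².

SSE = 16.86

T=50: ŷ = 2.7 + 50 = 52.7; e = 50.7 − 52.7 = -2
T=55: ŷ = 2.7 + 55 = 57.7; e = 59.6 − 57.7 = 1.9
T=60: ŷ = 2.7 + 60 = 62.7; e = 64.9 − 62.7 = 2.2
T=65: ŷ = 2.7 + 65 = 67.7; e = 65.6 − 67.7 = -2.1
SSE = 4 + 3.61 + 4.84 + 4.41 = 16.86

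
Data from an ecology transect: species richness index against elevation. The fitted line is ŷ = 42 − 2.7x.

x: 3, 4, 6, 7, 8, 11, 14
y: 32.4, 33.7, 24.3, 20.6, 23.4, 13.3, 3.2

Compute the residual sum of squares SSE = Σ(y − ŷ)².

x=3: ŷ = 42 − 2.7·3 = 33.9; e = 32.4 − 33.9 = -1.5
x=4: ŷ = 42 − 2.7·4 = 31.2; e = 33.7 − 31.2 = 2.5
x=6: ŷ = 42 − 2.7·6 = 25.8; e = 24.3 − 25.8 = -1.5
x=7: ŷ = 42 − 2.7·7 = 23.1; e = 20.6 − 23.1 = -2.5
x=8: ŷ = 42 − 2.7·8 = 20.4; e = 23.4 − 20.4 = 3
x=11: ŷ = 42 − 2.7·11 = 12.3; e = 13.3 − 12.3 = 1
x=14: ŷ = 42 − 2.7·14 = 4.2; e = 3.2 − 4.2 = -1
SSE = 2.25 + 6.25 + 2.25 + 6.25 + 9 + 1 + 1 = 28

SSE = 28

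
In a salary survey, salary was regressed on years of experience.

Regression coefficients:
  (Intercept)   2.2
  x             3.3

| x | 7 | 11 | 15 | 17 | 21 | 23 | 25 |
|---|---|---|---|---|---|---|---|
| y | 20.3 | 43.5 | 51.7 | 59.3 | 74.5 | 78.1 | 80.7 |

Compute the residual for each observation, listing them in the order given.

x=7: ŷ = 2.2 + 3.3·7 = 25.3; r = 20.3 − 25.3 = -5
x=11: ŷ = 2.2 + 3.3·11 = 38.5; r = 43.5 − 38.5 = 5
x=15: ŷ = 2.2 + 3.3·15 = 51.7; r = 51.7 − 51.7 = 0
x=17: ŷ = 2.2 + 3.3·17 = 58.3; r = 59.3 − 58.3 = 1
x=21: ŷ = 2.2 + 3.3·21 = 71.5; r = 74.5 − 71.5 = 3
x=23: ŷ = 2.2 + 3.3·23 = 78.1; r = 78.1 − 78.1 = 0
x=25: ŷ = 2.2 + 3.3·25 = 84.7; r = 80.7 − 84.7 = -4

-5, 5, 0, 1, 3, 0, -4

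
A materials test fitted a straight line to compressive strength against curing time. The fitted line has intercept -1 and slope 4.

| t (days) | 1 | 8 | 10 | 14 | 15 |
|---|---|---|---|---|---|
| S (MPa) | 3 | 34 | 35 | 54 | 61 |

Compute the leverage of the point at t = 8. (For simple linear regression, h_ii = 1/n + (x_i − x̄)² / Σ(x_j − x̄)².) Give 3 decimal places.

t̄ = (1 + 8 + 10 + 14 + 15)/5 = 9.6
Σ(t − t̄)² = 73.96 + 2.56 + 0.16 + 19.36 + 29.16 = 125.2
h = 1/5 + (-1.6)²/125.2 = 0.2 + 0.0204473 = 0.220

h = 0.220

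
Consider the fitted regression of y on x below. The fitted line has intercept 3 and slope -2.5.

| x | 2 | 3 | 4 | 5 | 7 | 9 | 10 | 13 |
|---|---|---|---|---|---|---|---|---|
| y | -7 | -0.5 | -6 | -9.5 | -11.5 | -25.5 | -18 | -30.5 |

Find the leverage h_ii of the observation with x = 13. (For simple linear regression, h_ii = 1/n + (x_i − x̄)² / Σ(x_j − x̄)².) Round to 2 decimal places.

x̄ = (2 + 3 + 4 + 5 + 7 + 9 + 10 + 13)/8 = 6.625
Σ(x − x̄)² = 21.3906 + 13.1406 + 6.89062 + 2.64062 + 0.140625 + 5.64062 + 11.3906 + 40.6406 = 101.875
h = 1/8 + (6.375)²/101.875 = 0.125 + 0.398926 = 0.52

h = 0.52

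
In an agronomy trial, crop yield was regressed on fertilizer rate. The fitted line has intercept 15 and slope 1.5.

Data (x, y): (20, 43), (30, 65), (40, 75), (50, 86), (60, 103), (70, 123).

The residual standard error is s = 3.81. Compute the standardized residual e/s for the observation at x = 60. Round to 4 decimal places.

-0.5249

ŷ = 15 + 1.5·60 = 105
e = 103 − 105 = -2
e/s = -2 / 3.81 = -0.5249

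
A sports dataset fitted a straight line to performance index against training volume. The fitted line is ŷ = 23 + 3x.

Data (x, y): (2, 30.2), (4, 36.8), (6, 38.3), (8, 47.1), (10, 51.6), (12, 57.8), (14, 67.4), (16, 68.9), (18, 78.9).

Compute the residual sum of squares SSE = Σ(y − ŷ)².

SSE = 29.16

x=2: ŷ = 23 + 3·2 = 29; e = 30.2 − 29 = 1.2
x=4: ŷ = 23 + 3·4 = 35; e = 36.8 − 35 = 1.8
x=6: ŷ = 23 + 3·6 = 41; e = 38.3 − 41 = -2.7
x=8: ŷ = 23 + 3·8 = 47; e = 47.1 − 47 = 0.1
x=10: ŷ = 23 + 3·10 = 53; e = 51.6 − 53 = -1.4
x=12: ŷ = 23 + 3·12 = 59; e = 57.8 − 59 = -1.2
x=14: ŷ = 23 + 3·14 = 65; e = 67.4 − 65 = 2.4
x=16: ŷ = 23 + 3·16 = 71; e = 68.9 − 71 = -2.1
x=18: ŷ = 23 + 3·18 = 77; e = 78.9 − 77 = 1.9
SSE = 1.44 + 3.24 + 7.29 + 0.01 + 1.96 + 1.44 + 5.76 + 4.41 + 3.61 = 29.16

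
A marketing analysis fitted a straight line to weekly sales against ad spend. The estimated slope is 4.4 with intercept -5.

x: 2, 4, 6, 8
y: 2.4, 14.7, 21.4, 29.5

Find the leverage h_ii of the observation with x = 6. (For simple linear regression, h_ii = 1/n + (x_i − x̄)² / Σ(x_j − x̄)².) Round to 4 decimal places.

x̄ = (2 + 4 + 6 + 8)/4 = 5
Σ(x − x̄)² = 9 + 1 + 1 + 9 = 20
h = 1/4 + (1)²/20 = 0.25 + 0.05 = 0.3000

h = 0.3000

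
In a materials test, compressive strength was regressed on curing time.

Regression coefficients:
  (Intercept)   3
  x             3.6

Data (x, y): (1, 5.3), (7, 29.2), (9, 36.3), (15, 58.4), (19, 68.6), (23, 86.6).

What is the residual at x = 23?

ŷ = 3 + 3.6·23 = 85.8
r = 86.6 − 85.8 = 0.8

r = 0.8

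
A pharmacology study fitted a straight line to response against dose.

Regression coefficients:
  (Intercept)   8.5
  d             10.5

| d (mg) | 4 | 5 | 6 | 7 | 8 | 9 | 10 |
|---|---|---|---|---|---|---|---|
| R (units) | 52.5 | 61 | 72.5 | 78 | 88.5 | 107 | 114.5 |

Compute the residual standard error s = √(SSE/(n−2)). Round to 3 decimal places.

s = 3.286

d=4: ŷ = 8.5 + 10.5·4 = 50.5; e = 52.5 − 50.5 = 2
d=5: ŷ = 8.5 + 10.5·5 = 61; e = 61 − 61 = 0
d=6: ŷ = 8.5 + 10.5·6 = 71.5; e = 72.5 − 71.5 = 1
d=7: ŷ = 8.5 + 10.5·7 = 82; e = 78 − 82 = -4
d=8: ŷ = 8.5 + 10.5·8 = 92.5; e = 88.5 − 92.5 = -4
d=9: ŷ = 8.5 + 10.5·9 = 103; e = 107 − 103 = 4
d=10: ŷ = 8.5 + 10.5·10 = 113.5; e = 114.5 − 113.5 = 1
SSE = 4 + 0 + 1 + 16 + 16 + 16 + 1 = 54
s = √(54/5) = √10.8 ≈ 3.286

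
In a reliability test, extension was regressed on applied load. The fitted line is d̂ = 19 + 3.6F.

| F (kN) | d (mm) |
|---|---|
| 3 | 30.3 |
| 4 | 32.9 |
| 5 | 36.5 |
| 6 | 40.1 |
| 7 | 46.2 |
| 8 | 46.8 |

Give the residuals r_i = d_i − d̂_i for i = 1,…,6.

0.5, -0.5, -0.5, -0.5, 2, -1

F=3: d̂ = 19 + 3.6·3 = 29.8; r = 30.3 − 29.8 = 0.5
F=4: d̂ = 19 + 3.6·4 = 33.4; r = 32.9 − 33.4 = -0.5
F=5: d̂ = 19 + 3.6·5 = 37; r = 36.5 − 37 = -0.5
F=6: d̂ = 19 + 3.6·6 = 40.6; r = 40.1 − 40.6 = -0.5
F=7: d̂ = 19 + 3.6·7 = 44.2; r = 46.2 − 44.2 = 2
F=8: d̂ = 19 + 3.6·8 = 47.8; r = 46.8 − 47.8 = -1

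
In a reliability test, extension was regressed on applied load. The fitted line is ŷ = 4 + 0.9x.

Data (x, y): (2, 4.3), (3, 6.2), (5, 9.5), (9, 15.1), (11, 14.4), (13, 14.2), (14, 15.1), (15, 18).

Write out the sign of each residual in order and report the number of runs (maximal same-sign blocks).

x=2: ŷ = 4 + 0.9·2 = 5.8; r = 4.3 − 5.8 = -1.5
x=3: ŷ = 4 + 0.9·3 = 6.7; r = 6.2 − 6.7 = -0.5
x=5: ŷ = 4 + 0.9·5 = 8.5; r = 9.5 − 8.5 = 1
x=9: ŷ = 4 + 0.9·9 = 12.1; r = 15.1 − 12.1 = 3
x=11: ŷ = 4 + 0.9·11 = 13.9; r = 14.4 − 13.9 = 0.5
x=13: ŷ = 4 + 0.9·13 = 15.7; r = 14.2 − 15.7 = -1.5
x=14: ŷ = 4 + 0.9·14 = 16.6; r = 15.1 − 16.6 = -1.5
x=15: ŷ = 4 + 0.9·15 = 17.5; r = 18 − 17.5 = 0.5
Signs: − − + + + − − +
Runs: −×2, +×3, −×2, +×1 → 4

4 runs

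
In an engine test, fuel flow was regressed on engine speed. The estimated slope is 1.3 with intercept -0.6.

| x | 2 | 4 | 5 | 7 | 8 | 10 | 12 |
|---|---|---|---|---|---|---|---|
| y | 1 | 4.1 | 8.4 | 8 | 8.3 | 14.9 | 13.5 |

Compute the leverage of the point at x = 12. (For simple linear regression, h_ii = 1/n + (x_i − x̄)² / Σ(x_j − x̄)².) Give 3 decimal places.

x̄ = (2 + 4 + 5 + 7 + 8 + 10 + 12)/7 = 6.85714
Σ(x − x̄)² = 23.5918 + 8.16327 + 3.44898 + 0.0204082 + 1.30612 + 9.87755 + 26.449 = 72.8571
h = 1/7 + (5.14286)²/72.8571 = 0.142857 + 0.363025 = 0.506

h = 0.506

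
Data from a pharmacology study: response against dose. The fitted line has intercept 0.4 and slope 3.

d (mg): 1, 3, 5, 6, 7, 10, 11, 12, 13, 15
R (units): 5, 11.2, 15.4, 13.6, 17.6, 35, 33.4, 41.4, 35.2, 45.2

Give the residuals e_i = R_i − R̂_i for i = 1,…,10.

1.6, 1.8, 0, -4.8, -3.8, 4.6, 0, 5, -4.2, -0.2

d=1: R̂ = 0.4 + 3·1 = 3.4; e = 5 − 3.4 = 1.6
d=3: R̂ = 0.4 + 3·3 = 9.4; e = 11.2 − 9.4 = 1.8
d=5: R̂ = 0.4 + 3·5 = 15.4; e = 15.4 − 15.4 = 0
d=6: R̂ = 0.4 + 3·6 = 18.4; e = 13.6 − 18.4 = -4.8
d=7: R̂ = 0.4 + 3·7 = 21.4; e = 17.6 − 21.4 = -3.8
d=10: R̂ = 0.4 + 3·10 = 30.4; e = 35 − 30.4 = 4.6
d=11: R̂ = 0.4 + 3·11 = 33.4; e = 33.4 − 33.4 = 0
d=12: R̂ = 0.4 + 3·12 = 36.4; e = 41.4 − 36.4 = 5
d=13: R̂ = 0.4 + 3·13 = 39.4; e = 35.2 − 39.4 = -4.2
d=15: R̂ = 0.4 + 3·15 = 45.4; e = 45.2 − 45.4 = -0.2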